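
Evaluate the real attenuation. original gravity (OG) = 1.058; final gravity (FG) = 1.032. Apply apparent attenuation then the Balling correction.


AA = (OG−FG)/(OG−1)·100;  RA = AA·0.8192
AA = (1.058 − 1.032)/(1.058 − 1)·100 = 44.8276
RA = 44.8276·0.8192

36.7228 %


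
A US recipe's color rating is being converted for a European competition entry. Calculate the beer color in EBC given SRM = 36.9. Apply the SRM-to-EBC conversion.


EBC = SRM · 1.97
EBC = 36.9 · 1.97

72.6930 EBC


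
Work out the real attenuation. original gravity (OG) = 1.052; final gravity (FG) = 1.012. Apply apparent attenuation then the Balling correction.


AA = (OG−FG)/(OG−1)·100;  RA = AA·0.8192
AA = (1.052 − 1.012)/(1.052 − 1)·100 = 76.9231
RA = 76.9231·0.8192

63.0154 %


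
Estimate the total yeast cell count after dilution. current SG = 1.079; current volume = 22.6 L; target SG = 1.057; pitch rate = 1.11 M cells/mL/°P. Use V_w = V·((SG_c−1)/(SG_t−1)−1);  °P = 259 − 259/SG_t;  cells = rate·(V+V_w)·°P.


V_w = 22.6·((1.079−1)/(1.057−1)−1) = 8.7228
V_final = 22.6 + 8.7228 = 31.3228
°P = 259 − 259/1.057 = 13.9669
cells = 1.11·31.3228·13.9669

485.6052 billion cells


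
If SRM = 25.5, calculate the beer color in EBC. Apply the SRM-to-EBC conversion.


EBC = SRM · 1.97
EBC = 25.5 · 1.97

50.2350 EBC


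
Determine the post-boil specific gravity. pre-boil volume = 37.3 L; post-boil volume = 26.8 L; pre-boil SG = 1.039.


SG_post = 1 + (SG_pre − 1)·V_pre/V_post
pts_pre = (1.039 − 1)·1000 = 39.0000
pts_post = 39.0000·37.3/26.8 = 54.2799
SG_post = 1 + 54.2799/1000

1.0543


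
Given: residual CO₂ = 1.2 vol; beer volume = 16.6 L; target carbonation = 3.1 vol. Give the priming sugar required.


sugar = (target − residual)·4.0·V
sugar = (3.1 − 1.2)·4.0·16.6

126.1600 g


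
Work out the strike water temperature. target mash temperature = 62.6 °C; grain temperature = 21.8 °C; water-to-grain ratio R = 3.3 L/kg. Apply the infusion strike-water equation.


T_strike = (0.41/R)·(T_mash − T_grain) + T_mash
T_strike = (0.41/3.3)·(62.6 − 21.8) + 62.6

67.6691 °C


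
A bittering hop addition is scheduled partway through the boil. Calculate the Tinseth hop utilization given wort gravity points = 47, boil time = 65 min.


U = 1.65·0.000125^(GP/1000) · (1 − e^(−0.04·t))/4.15
bigness = 1.65·0.000125^(47/1000) = 1.0815
boil_factor = (1 − e^(−0.04·65))/4.15 = 0.2231
U = 1.0815 · 0.2231

0.2413


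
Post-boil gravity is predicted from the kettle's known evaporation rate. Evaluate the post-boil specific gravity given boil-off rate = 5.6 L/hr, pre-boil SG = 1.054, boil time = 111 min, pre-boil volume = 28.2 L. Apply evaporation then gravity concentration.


V_post = V_pre − rate·(t/60);  SG_post = 1 + (SG_pre−1)·V_pre/V_post
V_post = 28.2 − 5.6·(111/60) = 17.8400
SG_post = 1 + (1.054 − 1)·28.2/17.8400

1.0854


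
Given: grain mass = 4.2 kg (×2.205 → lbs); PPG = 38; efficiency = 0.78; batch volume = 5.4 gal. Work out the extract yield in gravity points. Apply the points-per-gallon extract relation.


points = lbs × PPG × eff / vol
lbs = 4.2 × 2.205 = 9.2610
points = 9.2610 × 38 × 0.78 / 5.4

50.8326 points


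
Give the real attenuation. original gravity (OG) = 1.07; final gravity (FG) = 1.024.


AA = (OG−FG)/(OG−1)·100;  RA = AA·0.8192
AA = (1.07 − 1.024)/(1.07 − 1)·100 = 65.7143
RA = 65.7143·0.8192

53.8331 %


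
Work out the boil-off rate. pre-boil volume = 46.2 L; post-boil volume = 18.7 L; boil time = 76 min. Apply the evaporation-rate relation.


rate = (V_pre − V_post) / (t_min/60)
rate = (46.2 − 18.7) / (76/60)

21.7105 L/hr


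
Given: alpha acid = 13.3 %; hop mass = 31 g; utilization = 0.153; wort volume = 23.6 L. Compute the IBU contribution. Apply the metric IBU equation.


IBU = (α/100)·mass·U·1000 / V
IBU = (13.3/100)·31·0.153·1000 / 23.6

26.7296 IBU


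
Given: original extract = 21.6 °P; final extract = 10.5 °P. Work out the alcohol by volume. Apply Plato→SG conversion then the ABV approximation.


SG = 259/(259 − P);  ABV = (OG − FG)·131.25
OG = 259/(259 − 21.6) = 1.0910
FG = 259/(259 − 10.5) = 1.0423
ABV = (1.0910 − 1.0423)·131.25

6.3961 % ABV


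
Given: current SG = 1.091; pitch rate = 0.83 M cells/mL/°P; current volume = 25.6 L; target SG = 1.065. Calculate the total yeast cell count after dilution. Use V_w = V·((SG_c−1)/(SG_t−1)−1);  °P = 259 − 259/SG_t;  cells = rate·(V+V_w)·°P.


V_w = 25.6·((1.091−1)/(1.065−1)−1) = 10.2400
V_final = 25.6 + 10.2400 = 35.8400
°P = 259 − 259/1.065 = 15.8075
cells = 0.83·35.8400·15.8075

470.2292 billion cells


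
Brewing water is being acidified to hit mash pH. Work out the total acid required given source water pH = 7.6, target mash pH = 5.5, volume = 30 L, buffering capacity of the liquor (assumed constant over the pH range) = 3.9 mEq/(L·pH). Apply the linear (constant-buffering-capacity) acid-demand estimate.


acid = buffering capacity · (pH_source − pH_target) · V
acid = 3.9 · (7.6 − 5.5) · 30

245.7000 mEq


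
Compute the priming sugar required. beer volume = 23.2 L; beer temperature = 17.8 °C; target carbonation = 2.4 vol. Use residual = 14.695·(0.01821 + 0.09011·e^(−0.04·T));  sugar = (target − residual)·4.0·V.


residual = 14.695·(0.01821 + 0.09011·e^(−0.04·17.8)) = 0.9173
sugar = (2.4 − 0.9173)·4.0·23.2

137.5933 g


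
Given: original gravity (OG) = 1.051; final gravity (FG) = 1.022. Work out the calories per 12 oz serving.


ABW = (OG−FG)·131.25·0.79/FG;  °P = 259 − 259/SG (for OG→OE and FG→AE);  RE = 0.1808·OE + 0.8192·AE;  Cal = (6.9·ABW + 4·(RE−0.1))·FG·3.55
ABW = (1.051 − 1.022)·131.25·0.79/1.022 = 2.9422
OE = 259 − 259/1.051 = 12.5680 °P
AE = 259 − 259/1.022 = 5.5753 °P
RE = 0.1808·12.5680 + 0.8192·5.5753 = 6.8396 °P
Cal = (6.9·2.9422 + 4·(6.8396−0.1))·1.022·3.55

171.4630 kcal


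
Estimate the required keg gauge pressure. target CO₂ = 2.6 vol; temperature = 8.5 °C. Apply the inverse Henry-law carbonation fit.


psi = vols/(0.01821 + 0.09011·e^(−0.04·T)) − 14.695
psi = 2.6/(0.01821 + 0.09011·e^(−0.04·8.5)) − 14.695

16.8785 psi


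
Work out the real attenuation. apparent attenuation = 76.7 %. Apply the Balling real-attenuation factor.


RA = AA · 0.8192
RA = 76.7 · 0.8192

62.8326 %


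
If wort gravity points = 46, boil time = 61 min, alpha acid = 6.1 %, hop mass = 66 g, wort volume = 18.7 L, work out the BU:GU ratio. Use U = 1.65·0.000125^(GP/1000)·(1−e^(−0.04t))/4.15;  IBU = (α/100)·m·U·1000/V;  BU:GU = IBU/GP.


U = 1.65·0.000125^(46/1000)·(1−e^(−0.04·61))/4.15 = 0.2400
IBU = (6.1/100)·66·0.2400·1000/18.7 = 51.6797
BU:GU = 51.6797/46

1.1235


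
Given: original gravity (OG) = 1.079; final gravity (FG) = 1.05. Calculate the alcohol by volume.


ABV = (OG − FG) · 131.25
ABV = (1.079 − 1.05) · 131.25

3.8062 % ABV


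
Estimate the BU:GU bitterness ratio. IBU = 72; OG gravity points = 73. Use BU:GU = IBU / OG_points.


BU:GU = 72 / 73

0.9863


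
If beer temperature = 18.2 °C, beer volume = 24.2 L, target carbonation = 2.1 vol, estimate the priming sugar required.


residual = 14.695·(0.01821 + 0.09011·e^(−0.04·T));  sugar = (target − residual)·4.0·V
residual = 14.695·(0.01821 + 0.09011·e^(−0.04·18.2)) = 0.9070
sugar = (2.1 − 0.9070)·4.0·24.2

115.4823 g


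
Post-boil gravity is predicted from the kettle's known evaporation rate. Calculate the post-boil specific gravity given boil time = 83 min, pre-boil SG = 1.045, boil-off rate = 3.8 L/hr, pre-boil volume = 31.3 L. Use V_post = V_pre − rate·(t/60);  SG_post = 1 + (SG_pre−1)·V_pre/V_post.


V_post = 31.3 − 3.8·(83/60) = 26.0433
SG_post = 1 + (1.045 − 1)·31.3/26.0433

1.0541


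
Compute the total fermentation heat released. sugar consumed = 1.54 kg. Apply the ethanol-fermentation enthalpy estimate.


Q = m_sugar · 590 kJ/kg
Q = 1.54 · 590

908.6000 kJ


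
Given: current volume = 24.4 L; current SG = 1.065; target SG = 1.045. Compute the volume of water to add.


V_water = V·((SG_curr − 1)/(SG_target − 1) − 1)
V_water = 24.4·((1.065 − 1)/(1.045 − 1) − 1)

10.8444 L


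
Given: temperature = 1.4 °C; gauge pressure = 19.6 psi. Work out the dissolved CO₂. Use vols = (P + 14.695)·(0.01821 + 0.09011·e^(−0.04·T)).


vols = (19.6 + 14.695)·(0.01821 + 0.09011·e^(−0.04·1.4))

3.5465 volumes


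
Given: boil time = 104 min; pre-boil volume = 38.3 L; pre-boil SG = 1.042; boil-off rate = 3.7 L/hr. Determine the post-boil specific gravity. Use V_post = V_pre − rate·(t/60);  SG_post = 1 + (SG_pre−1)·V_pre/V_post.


V_post = 38.3 − 3.7·(104/60) = 31.8867
SG_post = 1 + (1.042 − 1)·38.3/31.8867

1.0504


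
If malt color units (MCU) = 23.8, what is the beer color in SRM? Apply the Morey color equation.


SRM = 1.4922 · MCU^0.6859
SRM = 1.4922 · 23.8^0.6859

13.1226 SRM


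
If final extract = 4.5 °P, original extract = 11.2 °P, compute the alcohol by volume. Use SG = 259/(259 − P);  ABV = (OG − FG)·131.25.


OG = 259/(259 − 11.2) = 1.0452
FG = 259/(259 − 4.5) = 1.0177
ABV = (1.0452 − 1.0177)·131.25

3.6115 % ABV


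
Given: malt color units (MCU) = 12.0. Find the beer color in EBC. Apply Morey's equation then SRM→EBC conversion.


SRM = 1.4922·MCU^0.6859;  EBC = SRM·1.97
SRM = 1.4922·12.0^0.6859 = 8.2042
EBC = 8.2042·1.97

16.1623 EBC


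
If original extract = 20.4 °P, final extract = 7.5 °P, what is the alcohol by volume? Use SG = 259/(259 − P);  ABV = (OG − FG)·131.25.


OG = 259/(259 − 20.4) = 1.0855
FG = 259/(259 − 7.5) = 1.0298
ABV = (1.0855 − 1.0298)·131.25

7.3077 % ABV


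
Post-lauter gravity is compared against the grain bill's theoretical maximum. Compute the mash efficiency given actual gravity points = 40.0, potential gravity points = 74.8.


efficiency = actual / potential × 100
efficiency = 40.0 / 74.8 × 100

53.4759 %


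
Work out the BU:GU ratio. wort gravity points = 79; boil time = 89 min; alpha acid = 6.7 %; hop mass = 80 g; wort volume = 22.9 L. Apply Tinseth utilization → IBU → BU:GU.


U = 1.65·0.000125^(GP/1000)·(1−e^(−0.04t))/4.15;  IBU = (α/100)·m·U·1000/V;  BU:GU = IBU/GP
U = 1.65·0.000125^(79/1000)·(1−e^(−0.04·89))/4.15 = 0.1899
IBU = (6.7/100)·80·0.1899·1000/22.9 = 44.4520
BU:GU = 44.4520/79

0.5627


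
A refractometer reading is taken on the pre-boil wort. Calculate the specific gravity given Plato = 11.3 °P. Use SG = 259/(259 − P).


SG = 259/(259 − 11.3)

1.0456


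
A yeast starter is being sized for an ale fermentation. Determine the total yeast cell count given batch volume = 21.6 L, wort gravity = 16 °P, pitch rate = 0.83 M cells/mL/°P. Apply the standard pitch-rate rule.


cells (billions) = rate · V_L · °P
cells = 0.83 · 21.6 · 16

286.8480 billion cells


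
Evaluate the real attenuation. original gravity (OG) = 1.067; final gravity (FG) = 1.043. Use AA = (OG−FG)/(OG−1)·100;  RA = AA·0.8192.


AA = (1.067 − 1.043)/(1.067 − 1)·100 = 35.8209
RA = 35.8209·0.8192

29.3445 %


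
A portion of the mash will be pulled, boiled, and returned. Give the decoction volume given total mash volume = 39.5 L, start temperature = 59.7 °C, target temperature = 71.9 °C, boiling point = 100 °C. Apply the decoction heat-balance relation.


V_dec = V_total·(T_target − T_start)/(T_boil − T_start)
V_dec = 39.5·(71.9 − 59.7)/(100 − 59.7)

11.9578 L


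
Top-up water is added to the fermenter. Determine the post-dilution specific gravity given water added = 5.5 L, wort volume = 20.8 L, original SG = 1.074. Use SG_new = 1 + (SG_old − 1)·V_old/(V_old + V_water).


pts = (1.074 − 1)·1000·20.8/(20.8 + 5.5) = 58.5247
SG_new = 1 + 58.5247/1000

1.0585


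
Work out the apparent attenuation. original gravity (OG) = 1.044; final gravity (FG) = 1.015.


AA = (OG − FG)/(OG − 1) · 100
AA = (1.044 − 1.015)/(1.044 − 1) · 100

65.9091 %


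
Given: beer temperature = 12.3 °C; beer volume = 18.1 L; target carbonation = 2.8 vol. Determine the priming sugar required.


residual = 14.695·(0.01821 + 0.09011·e^(−0.04·T));  sugar = (target − residual)·4.0·V
residual = 14.695·(0.01821 + 0.09011·e^(−0.04·12.3)) = 1.0772
sugar = (2.8 − 1.0772)·4.0·18.1

124.7311 g


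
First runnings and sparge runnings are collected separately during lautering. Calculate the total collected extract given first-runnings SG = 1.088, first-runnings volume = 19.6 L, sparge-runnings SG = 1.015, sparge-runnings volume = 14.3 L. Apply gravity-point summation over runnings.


total = Σ (SG_i − 1)·1000·V_i
first = (1.088 − 1)·1000·19.6 = 1724.8000
sparge = (1.015 − 1)·1000·14.3 = 214.5000
total = 1724.8000 + 214.5000

1939.3000 gravity·L


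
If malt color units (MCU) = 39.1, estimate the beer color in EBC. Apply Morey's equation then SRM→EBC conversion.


SRM = 1.4922·MCU^0.6859;  EBC = SRM·1.97
SRM = 1.4922·39.1^0.6859 = 18.4460
EBC = 18.4460·1.97

36.3385 EBC


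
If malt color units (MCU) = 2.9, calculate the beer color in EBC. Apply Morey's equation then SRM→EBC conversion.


SRM = 1.4922·MCU^0.6859;  EBC = SRM·1.97
SRM = 1.4922·2.9^0.6859 = 3.0973
EBC = 3.0973·1.97

6.1017 EBC


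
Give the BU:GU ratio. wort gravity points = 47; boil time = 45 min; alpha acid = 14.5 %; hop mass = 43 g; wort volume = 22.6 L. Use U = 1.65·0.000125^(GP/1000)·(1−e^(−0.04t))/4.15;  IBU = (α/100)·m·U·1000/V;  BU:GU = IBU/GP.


U = 1.65·0.000125^(47/1000)·(1−e^(−0.04·45))/4.15 = 0.2175
IBU = (14.5/100)·43·0.2175·1000/22.6 = 60.0136
BU:GU = 60.0136/47

1.2769


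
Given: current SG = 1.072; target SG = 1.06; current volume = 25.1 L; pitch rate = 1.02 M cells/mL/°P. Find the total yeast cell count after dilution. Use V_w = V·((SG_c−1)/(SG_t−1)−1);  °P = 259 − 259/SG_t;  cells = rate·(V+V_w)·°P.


V_w = 25.1·((1.072−1)/(1.06−1)−1) = 5.0200
V_final = 25.1 + 5.0200 = 30.1200
°P = 259 − 259/1.06 = 14.6604
cells = 1.02·30.1200·14.6604

450.4020 billion cells


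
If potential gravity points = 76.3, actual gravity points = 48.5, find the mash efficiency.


efficiency = actual / potential × 100
efficiency = 48.5 / 76.3 × 100

63.5649 %


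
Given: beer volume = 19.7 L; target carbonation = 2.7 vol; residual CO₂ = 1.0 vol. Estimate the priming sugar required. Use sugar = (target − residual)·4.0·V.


sugar = (2.7 − 1.0)·4.0·19.7

133.9600 g


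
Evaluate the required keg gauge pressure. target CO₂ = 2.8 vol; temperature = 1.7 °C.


psi = vols/(0.01821 + 0.09011·e^(−0.04·T)) − 14.695
psi = 2.8/(0.01821 + 0.09011·e^(−0.04·1.7)) − 14.695

12.6498 psi


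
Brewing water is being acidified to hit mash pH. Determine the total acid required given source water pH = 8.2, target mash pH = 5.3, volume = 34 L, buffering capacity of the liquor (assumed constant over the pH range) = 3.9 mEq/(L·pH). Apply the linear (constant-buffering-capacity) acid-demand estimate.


acid = buffering capacity · (pH_source − pH_target) · V
acid = 3.9 · (8.2 − 5.3) · 34

384.5400 mEq


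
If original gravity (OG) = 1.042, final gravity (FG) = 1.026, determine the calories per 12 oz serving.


ABW = (OG−FG)·131.25·0.79/FG;  °P = 259 − 259/SG (for OG→OE and FG→AE);  RE = 0.1808·OE + 0.8192·AE;  Cal = (6.9·ABW + 4·(RE−0.1))·FG·3.55
ABW = (1.042 − 1.026)·131.25·0.79/1.026 = 1.6170
OE = 259 − 259/1.042 = 10.4395 °P
AE = 259 − 259/1.026 = 6.5634 °P
RE = 0.1808·10.4395 + 0.8192·6.5634 = 7.2642 °P
Cal = (6.9·1.6170 + 4·(7.2642−0.1))·1.026·3.55

145.0134 kcal


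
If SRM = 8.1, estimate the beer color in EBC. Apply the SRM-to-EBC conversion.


EBC = SRM · 1.97
EBC = 8.1 · 1.97

15.9570 EBC


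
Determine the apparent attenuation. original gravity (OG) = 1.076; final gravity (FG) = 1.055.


AA = (OG − FG)/(OG − 1) · 100
AA = (1.076 − 1.055)/(1.076 − 1) · 100

27.6316 %


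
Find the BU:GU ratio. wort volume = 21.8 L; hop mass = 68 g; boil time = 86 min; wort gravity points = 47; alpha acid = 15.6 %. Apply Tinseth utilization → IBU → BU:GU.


U = 1.65·0.000125^(GP/1000)·(1−e^(−0.04t))/4.15;  IBU = (α/100)·m·U·1000/V;  BU:GU = IBU/GP
U = 1.65·0.000125^(47/1000)·(1−e^(−0.04·86))/4.15 = 0.2523
IBU = (15.6/100)·68·0.2523·1000/21.8 = 122.7479
BU:GU = 122.7479/47

2.6117


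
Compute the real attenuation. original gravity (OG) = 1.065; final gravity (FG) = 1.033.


AA = (OG−FG)/(OG−1)·100;  RA = AA·0.8192
AA = (1.065 − 1.033)/(1.065 − 1)·100 = 49.2308
RA = 49.2308·0.8192

40.3298 %


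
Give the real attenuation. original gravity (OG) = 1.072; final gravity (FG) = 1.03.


AA = (OG−FG)/(OG−1)·100;  RA = AA·0.8192
AA = (1.072 − 1.03)/(1.072 − 1)·100 = 58.3333
RA = 58.3333·0.8192

47.7867 %


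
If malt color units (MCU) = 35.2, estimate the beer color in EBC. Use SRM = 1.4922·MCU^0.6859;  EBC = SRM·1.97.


SRM = 1.4922·35.2^0.6859 = 17.1633
EBC = 17.1633·1.97

33.8117 EBC


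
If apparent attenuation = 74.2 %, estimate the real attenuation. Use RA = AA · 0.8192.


RA = 74.2 · 0.8192

60.7846 %


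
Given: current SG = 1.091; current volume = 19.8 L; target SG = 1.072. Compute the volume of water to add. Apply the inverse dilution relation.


V_water = V·((SG_curr − 1)/(SG_target − 1) − 1)
V_water = 19.8·((1.091 − 1)/(1.072 − 1) − 1)

5.2250 L


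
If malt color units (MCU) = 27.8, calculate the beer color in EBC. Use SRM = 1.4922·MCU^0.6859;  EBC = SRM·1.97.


SRM = 1.4922·27.8^0.6859 = 14.5981
EBC = 14.5981·1.97

28.7583 EBC


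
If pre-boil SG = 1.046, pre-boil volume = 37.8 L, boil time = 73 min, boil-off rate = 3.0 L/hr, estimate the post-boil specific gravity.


V_post = V_pre − rate·(t/60);  SG_post = 1 + (SG_pre−1)·V_pre/V_post
V_post = 37.8 − 3.0·(73/60) = 34.1500
SG_post = 1 + (1.046 − 1)·37.8/34.1500

1.0509


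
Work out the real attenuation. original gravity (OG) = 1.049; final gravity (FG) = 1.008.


AA = (OG−FG)/(OG−1)·100;  RA = AA·0.8192
AA = (1.049 − 1.008)/(1.049 − 1)·100 = 83.6735
RA = 83.6735·0.8192

68.5453 %


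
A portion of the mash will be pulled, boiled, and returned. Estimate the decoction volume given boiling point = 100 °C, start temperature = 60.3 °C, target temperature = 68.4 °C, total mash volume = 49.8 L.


V_dec = V_total·(T_target − T_start)/(T_boil − T_start)
V_dec = 49.8·(68.4 − 60.3)/(100 − 60.3)

10.1607 L


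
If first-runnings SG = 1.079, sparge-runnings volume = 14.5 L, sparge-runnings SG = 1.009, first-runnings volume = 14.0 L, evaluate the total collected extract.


total = Σ (SG_i − 1)·1000·V_i
first = (1.079 − 1)·1000·14.0 = 1106.0000
sparge = (1.009 − 1)·1000·14.5 = 130.5000
total = 1106.0000 + 130.5000

1236.5000 gravity·L


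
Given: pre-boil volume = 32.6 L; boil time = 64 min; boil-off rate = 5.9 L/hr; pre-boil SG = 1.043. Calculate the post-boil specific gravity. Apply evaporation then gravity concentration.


V_post = V_pre − rate·(t/60);  SG_post = 1 + (SG_pre−1)·V_pre/V_post
V_post = 32.6 − 5.9·(64/60) = 26.3067
SG_post = 1 + (1.043 − 1)·32.6/26.3067

1.0533


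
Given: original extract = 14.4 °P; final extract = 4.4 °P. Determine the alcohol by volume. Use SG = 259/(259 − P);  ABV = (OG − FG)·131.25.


OG = 259/(259 − 14.4) = 1.0589
FG = 259/(259 − 4.4) = 1.0173
ABV = (1.0589 − 1.0173)·131.25

5.4586 % ABV


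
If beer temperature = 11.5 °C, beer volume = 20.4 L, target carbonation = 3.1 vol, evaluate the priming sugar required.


residual = 14.695·(0.01821 + 0.09011·e^(−0.04·T));  sugar = (target − residual)·4.0·V
residual = 14.695·(0.01821 + 0.09011·e^(−0.04·11.5)) = 1.1035
sugar = (3.1 − 1.1035)·4.0·20.4

162.9127 g


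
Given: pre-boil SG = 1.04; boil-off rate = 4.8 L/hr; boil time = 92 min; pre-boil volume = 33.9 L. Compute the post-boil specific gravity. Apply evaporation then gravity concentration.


V_post = V_pre − rate·(t/60);  SG_post = 1 + (SG_pre−1)·V_pre/V_post
V_post = 33.9 − 4.8·(92/60) = 26.5400
SG_post = 1 + (1.04 − 1)·33.9/26.5400

1.0511


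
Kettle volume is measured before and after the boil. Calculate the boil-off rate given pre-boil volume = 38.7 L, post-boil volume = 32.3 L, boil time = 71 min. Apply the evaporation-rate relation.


rate = (V_pre − V_post) / (t_min/60)
rate = (38.7 − 32.3) / (71/60)

5.4085 L/hr


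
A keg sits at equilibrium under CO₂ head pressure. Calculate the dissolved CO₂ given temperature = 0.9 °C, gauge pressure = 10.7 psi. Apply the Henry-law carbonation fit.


vols = (P + 14.695)·(0.01821 + 0.09011·e^(−0.04·T))
vols = (10.7 + 14.695)·(0.01821 + 0.09011·e^(−0.04·0.9))

2.6699 volumes


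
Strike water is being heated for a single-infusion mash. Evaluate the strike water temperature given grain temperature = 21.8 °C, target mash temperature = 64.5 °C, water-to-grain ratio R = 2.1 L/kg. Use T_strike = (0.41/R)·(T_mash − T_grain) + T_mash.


T_strike = (0.41/2.1)·(64.5 − 21.8) + 64.5

72.8367 °C


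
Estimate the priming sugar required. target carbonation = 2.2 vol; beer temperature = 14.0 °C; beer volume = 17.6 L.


residual = 14.695·(0.01821 + 0.09011·e^(−0.04·T));  sugar = (target − residual)·4.0·V
residual = 14.695·(0.01821 + 0.09011·e^(−0.04·14.0)) = 1.0240
sugar = (2.2 − 1.0240)·4.0·17.6

82.7924 g


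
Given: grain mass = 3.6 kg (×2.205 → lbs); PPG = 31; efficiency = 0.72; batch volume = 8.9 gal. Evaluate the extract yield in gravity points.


points = lbs × PPG × eff / vol
lbs = 3.6 × 2.205 = 7.9380
points = 7.9380 × 31 × 0.72 / 8.9

19.9074 points


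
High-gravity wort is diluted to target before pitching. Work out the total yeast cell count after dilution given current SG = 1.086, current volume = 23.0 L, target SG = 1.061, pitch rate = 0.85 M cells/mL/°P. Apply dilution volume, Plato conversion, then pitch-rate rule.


V_w = V·((SG_c−1)/(SG_t−1)−1);  °P = 259 − 259/SG_t;  cells = rate·(V+V_w)·°P
V_w = 23.0·((1.086−1)/(1.061−1)−1) = 9.4262
V_final = 23.0 + 9.4262 = 32.4262
°P = 259 − 259/1.061 = 14.8907
cells = 0.85·32.4262·14.8907

410.4210 billion cells


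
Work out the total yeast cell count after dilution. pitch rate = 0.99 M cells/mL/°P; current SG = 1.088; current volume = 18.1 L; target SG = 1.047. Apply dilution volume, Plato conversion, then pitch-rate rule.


V_w = V·((SG_c−1)/(SG_t−1)−1);  °P = 259 − 259/SG_t;  cells = rate·(V+V_w)·°P
V_w = 18.1·((1.088−1)/(1.047−1)−1) = 15.7894
V_final = 18.1 + 15.7894 = 33.8894
°P = 259 − 259/1.047 = 11.6266
cells = 0.99·33.8894·11.6266

390.0763 billion cells


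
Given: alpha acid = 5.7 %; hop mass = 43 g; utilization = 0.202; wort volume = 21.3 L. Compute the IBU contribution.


IBU = (α/100)·mass·U·1000 / V
IBU = (5.7/100)·43·0.202·1000 / 21.3

23.2442 IBU


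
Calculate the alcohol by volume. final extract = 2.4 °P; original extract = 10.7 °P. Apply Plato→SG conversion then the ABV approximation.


SG = 259/(259 − P);  ABV = (OG − FG)·131.25
OG = 259/(259 − 10.7) = 1.0431
FG = 259/(259 − 2.4) = 1.0094
ABV = (1.0431 − 1.0094)·131.25

4.4284 % ABV


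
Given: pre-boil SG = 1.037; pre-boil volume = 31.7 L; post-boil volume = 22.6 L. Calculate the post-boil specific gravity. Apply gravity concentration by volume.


SG_post = 1 + (SG_pre − 1)·V_pre/V_post
pts_pre = (1.037 − 1)·1000 = 37.0000
pts_post = 37.0000·31.7/22.6 = 51.8982
SG_post = 1 + 51.8982/1000

1.0519


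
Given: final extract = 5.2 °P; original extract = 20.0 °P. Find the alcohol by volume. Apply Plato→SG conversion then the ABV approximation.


SG = 259/(259 − P);  ABV = (OG − FG)·131.25
OG = 259/(259 − 20.0) = 1.0837
FG = 259/(259 − 5.2) = 1.0205
ABV = (1.0837 − 1.0205)·131.25

8.2941 % ABV


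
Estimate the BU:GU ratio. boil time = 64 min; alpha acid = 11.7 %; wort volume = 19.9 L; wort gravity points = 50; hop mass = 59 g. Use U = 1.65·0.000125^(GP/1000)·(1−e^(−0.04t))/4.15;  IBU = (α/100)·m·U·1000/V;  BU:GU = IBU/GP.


U = 1.65·0.000125^(50/1000)·(1−e^(−0.04·64))/4.15 = 0.2341
IBU = (11.7/100)·59·0.2341·1000/19.9 = 81.1941
BU:GU = 81.1941/50

1.6239


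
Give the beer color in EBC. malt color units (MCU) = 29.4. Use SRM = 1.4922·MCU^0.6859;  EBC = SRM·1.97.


SRM = 1.4922·29.4^0.6859 = 15.1693
EBC = 15.1693·1.97

29.8836 EBC


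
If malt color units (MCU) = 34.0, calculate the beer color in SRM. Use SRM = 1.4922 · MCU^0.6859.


SRM = 1.4922 · 34.0^0.6859

16.7598 SRM


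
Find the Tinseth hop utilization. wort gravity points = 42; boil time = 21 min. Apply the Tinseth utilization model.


U = 1.65·0.000125^(GP/1000) · (1 − e^(−0.04·t))/4.15
bigness = 1.65·0.000125^(42/1000) = 1.1312
boil_factor = (1 − e^(−0.04·21))/4.15 = 0.1369
U = 1.1312 · 0.1369

0.1549


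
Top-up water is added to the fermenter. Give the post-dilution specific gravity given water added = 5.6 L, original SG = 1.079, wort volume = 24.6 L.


SG_new = 1 + (SG_old − 1)·V_old/(V_old + V_water)
pts = (1.079 − 1)·1000·24.6/(24.6 + 5.6) = 64.3510
SG_new = 1 + 64.3510/1000

1.0644


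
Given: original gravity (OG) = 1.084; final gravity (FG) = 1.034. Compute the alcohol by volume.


ABV = (OG − FG) · 131.25
ABV = (1.084 − 1.034) · 131.25

6.5625 % ABV


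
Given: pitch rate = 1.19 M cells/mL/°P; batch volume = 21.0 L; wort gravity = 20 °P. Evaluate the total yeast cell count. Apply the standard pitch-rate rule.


cells (billions) = rate · V_L · °P
cells = 1.19 · 21.0 · 20

499.8000 billion cells


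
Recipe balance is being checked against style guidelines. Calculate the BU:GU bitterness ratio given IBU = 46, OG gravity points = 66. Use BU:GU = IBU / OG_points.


BU:GU = 46 / 66

0.6970


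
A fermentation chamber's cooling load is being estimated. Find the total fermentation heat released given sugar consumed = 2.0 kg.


Q = m_sugar · 590 kJ/kg
Q = 2.0 · 590

1180.0000 kJ


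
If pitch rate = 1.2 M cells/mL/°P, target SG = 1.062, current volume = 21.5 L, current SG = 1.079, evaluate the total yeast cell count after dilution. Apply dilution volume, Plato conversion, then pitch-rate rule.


V_w = V·((SG_c−1)/(SG_t−1)−1);  °P = 259 − 259/SG_t;  cells = rate·(V+V_w)·°P
V_w = 21.5·((1.079−1)/(1.062−1)−1) = 5.8952
V_final = 21.5 + 5.8952 = 27.3952
°P = 259 − 259/1.062 = 15.1205
cells = 1.2·27.3952·15.1205

497.0751 billion cells


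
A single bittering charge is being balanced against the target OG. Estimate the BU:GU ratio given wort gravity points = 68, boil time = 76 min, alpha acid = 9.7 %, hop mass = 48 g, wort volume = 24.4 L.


U = 1.65·0.000125^(GP/1000)·(1−e^(−0.04t))/4.15;  IBU = (α/100)·m·U·1000/V;  BU:GU = IBU/GP
U = 1.65·0.000125^(68/1000)·(1−e^(−0.04·76))/4.15 = 0.2055
IBU = (9.7/100)·48·0.2055·1000/24.4 = 39.2068
BU:GU = 39.2068/68

0.5766


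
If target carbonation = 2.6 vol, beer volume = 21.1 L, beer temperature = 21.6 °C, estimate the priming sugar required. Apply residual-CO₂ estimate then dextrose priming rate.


residual = 14.695·(0.01821 + 0.09011·e^(−0.04·T));  sugar = (target − residual)·4.0·V
residual = 14.695·(0.01821 + 0.09011·e^(−0.04·21.6)) = 0.8257
sugar = (2.6 − 0.8257)·4.0·21.1

149.7512 g


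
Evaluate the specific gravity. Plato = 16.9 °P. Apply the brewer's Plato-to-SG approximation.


SG = 259/(259 − P)
SG = 259/(259 − 16.9)

1.0698


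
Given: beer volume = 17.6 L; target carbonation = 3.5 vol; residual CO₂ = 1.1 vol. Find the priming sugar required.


sugar = (target − residual)·4.0·V
sugar = (3.5 − 1.1)·4.0·17.6

168.9600 g


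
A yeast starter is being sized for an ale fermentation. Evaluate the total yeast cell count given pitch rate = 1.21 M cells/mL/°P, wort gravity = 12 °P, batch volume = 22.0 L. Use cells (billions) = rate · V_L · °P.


cells = 1.21 · 22.0 · 12

319.4400 billion cells


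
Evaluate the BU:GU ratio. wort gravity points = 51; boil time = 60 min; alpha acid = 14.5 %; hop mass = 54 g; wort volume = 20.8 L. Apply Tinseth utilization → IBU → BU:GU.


U = 1.65·0.000125^(GP/1000)·(1−e^(−0.04t))/4.15;  IBU = (α/100)·m·U·1000/V;  BU:GU = IBU/GP
U = 1.65·0.000125^(51/1000)·(1−e^(−0.04·60))/4.15 = 0.2286
IBU = (14.5/100)·54·0.2286·1000/20.8 = 86.0548
BU:GU = 86.0548/51

1.6873


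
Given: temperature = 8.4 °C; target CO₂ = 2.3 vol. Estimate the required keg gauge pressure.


psi = vols/(0.01821 + 0.09011·e^(−0.04·T)) − 14.695
psi = 2.3/(0.01821 + 0.09011·e^(−0.04·8.4)) − 14.695

13.1485 psi


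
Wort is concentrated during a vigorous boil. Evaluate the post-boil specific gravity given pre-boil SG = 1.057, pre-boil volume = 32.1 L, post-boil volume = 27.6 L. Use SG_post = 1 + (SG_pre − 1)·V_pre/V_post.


pts_pre = (1.057 − 1)·1000 = 57.0000
pts_post = 57.0000·32.1/27.6 = 66.2935
SG_post = 1 + 66.2935/1000

1.0663


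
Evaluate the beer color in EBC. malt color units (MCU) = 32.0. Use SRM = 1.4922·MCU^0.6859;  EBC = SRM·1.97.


SRM = 1.4922·32.0^0.6859 = 16.0772
EBC = 16.0772·1.97

31.6720 EBC


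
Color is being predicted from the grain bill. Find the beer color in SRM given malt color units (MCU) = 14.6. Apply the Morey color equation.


SRM = 1.4922 · MCU^0.6859
SRM = 1.4922 · 14.6^0.6859

9.3855 SRM


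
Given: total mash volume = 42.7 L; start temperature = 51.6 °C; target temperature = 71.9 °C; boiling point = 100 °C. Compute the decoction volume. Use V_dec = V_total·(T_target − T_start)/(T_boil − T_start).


V_dec = 42.7·(71.9 − 51.6)/(100 − 51.6)

17.9093 L


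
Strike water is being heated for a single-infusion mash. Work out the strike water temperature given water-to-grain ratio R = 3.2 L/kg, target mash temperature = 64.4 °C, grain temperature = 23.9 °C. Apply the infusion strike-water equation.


T_strike = (0.41/R)·(T_mash − T_grain) + T_mash
T_strike = (0.41/3.2)·(64.4 − 23.9) + 64.4

69.5891 °C


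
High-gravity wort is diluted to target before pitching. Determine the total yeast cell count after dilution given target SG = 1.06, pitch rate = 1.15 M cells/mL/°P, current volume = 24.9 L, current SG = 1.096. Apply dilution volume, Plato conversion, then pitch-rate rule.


V_w = V·((SG_c−1)/(SG_t−1)−1);  °P = 259 − 259/SG_t;  cells = rate·(V+V_w)·°P
V_w = 24.9·((1.096−1)/(1.06−1)−1) = 14.9400
V_final = 24.9 + 14.9400 = 39.8400
°P = 259 − 259/1.06 = 14.6604
cells = 1.15·39.8400·14.6604

671.6798 billion cells


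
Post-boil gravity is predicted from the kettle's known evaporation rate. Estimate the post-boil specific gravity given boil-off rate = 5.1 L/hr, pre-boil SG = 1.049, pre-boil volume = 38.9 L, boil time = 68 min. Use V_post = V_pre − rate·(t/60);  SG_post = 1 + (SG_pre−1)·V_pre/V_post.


V_post = 38.9 − 5.1·(68/60) = 33.1200
SG_post = 1 + (1.049 − 1)·38.9/33.1200

1.0576


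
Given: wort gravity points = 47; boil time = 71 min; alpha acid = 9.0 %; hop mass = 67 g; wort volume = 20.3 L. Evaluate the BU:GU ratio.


U = 1.65·0.000125^(GP/1000)·(1−e^(−0.04t))/4.15;  IBU = (α/100)·m·U·1000/V;  BU:GU = IBU/GP
U = 1.65·0.000125^(47/1000)·(1−e^(−0.04·71))/4.15 = 0.2454
IBU = (9.0/100)·67·0.2454·1000/20.3 = 72.8898
BU:GU = 72.8898/47

1.5508


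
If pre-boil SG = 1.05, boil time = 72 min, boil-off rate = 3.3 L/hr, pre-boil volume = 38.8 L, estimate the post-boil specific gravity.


V_post = V_pre − rate·(t/60);  SG_post = 1 + (SG_pre−1)·V_pre/V_post
V_post = 38.8 − 3.3·(72/60) = 34.8400
SG_post = 1 + (1.05 − 1)·38.8/34.8400

1.0557


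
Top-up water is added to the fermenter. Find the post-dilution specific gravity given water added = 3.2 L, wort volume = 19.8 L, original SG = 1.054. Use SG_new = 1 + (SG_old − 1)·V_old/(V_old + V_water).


pts = (1.054 − 1)·1000·19.8/(19.8 + 3.2) = 46.4870
SG_new = 1 + 46.4870/1000

1.0465


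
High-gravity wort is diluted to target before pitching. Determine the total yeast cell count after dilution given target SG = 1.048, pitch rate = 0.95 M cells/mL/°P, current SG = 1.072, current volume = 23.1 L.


V_w = V·((SG_c−1)/(SG_t−1)−1);  °P = 259 − 259/SG_t;  cells = rate·(V+V_w)·°P
V_w = 23.1·((1.072−1)/(1.048−1)−1) = 11.5500
V_final = 23.1 + 11.5500 = 34.6500
°P = 259 − 259/1.048 = 11.8626
cells = 0.95·34.6500·11.8626

390.4870 billion cells


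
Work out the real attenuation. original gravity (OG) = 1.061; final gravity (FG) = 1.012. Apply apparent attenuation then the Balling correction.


AA = (OG−FG)/(OG−1)·100;  RA = AA·0.8192
AA = (1.061 − 1.012)/(1.061 − 1)·100 = 80.3279
RA = 80.3279·0.8192

65.8046 %


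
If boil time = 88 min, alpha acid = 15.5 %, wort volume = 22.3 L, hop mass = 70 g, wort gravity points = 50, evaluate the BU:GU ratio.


U = 1.65·0.000125^(GP/1000)·(1−e^(−0.04t))/4.15;  IBU = (α/100)·m·U·1000/V;  BU:GU = IBU/GP
U = 1.65·0.000125^(50/1000)·(1−e^(−0.04·88))/4.15 = 0.2462
IBU = (15.5/100)·70·0.2462·1000/22.3 = 119.7725
BU:GU = 119.7725/50

2.3955


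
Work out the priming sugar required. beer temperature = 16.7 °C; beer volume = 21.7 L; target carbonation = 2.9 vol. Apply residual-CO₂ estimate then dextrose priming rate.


residual = 14.695·(0.01821 + 0.09011·e^(−0.04·T));  sugar = (target − residual)·4.0·V
residual = 14.695·(0.01821 + 0.09011·e^(−0.04·16.7)) = 0.9465
sugar = (2.9 − 0.9465)·4.0·21.7

169.5603 g


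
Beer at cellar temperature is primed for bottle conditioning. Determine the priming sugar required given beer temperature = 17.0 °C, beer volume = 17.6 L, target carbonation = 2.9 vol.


residual = 14.695·(0.01821 + 0.09011·e^(−0.04·T));  sugar = (target − residual)·4.0·V
residual = 14.695·(0.01821 + 0.09011·e^(−0.04·17.0)) = 0.9384
sugar = (2.9 − 0.9384)·4.0·17.6

138.0937 g


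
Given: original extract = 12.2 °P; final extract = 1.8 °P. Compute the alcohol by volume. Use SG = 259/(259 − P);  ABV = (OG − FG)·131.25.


OG = 259/(259 − 12.2) = 1.0494
FG = 259/(259 − 1.8) = 1.0070
ABV = (1.0494 − 1.0070)·131.25

5.5695 % ABV


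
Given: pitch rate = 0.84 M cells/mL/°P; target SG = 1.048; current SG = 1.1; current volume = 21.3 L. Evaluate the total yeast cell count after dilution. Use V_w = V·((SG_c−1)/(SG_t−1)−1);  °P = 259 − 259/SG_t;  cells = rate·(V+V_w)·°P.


V_w = 21.3·((1.1−1)/(1.048−1)−1) = 23.0750
V_final = 21.3 + 23.0750 = 44.3750
°P = 259 − 259/1.048 = 11.8626
cells = 0.84·44.3750·11.8626

442.1782 billion cells


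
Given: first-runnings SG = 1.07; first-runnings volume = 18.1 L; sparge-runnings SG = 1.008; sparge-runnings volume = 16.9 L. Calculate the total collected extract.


total = Σ (SG_i − 1)·1000·V_i
first = (1.07 − 1)·1000·18.1 = 1267.0000
sparge = (1.008 − 1)·1000·16.9 = 135.2000
total = 1267.0000 + 135.2000

1402.2000 gravity·L


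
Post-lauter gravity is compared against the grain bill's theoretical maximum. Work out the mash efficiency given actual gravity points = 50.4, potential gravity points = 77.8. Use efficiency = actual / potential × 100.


efficiency = 50.4 / 77.8 × 100

64.7815 %


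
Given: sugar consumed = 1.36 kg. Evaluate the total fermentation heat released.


Q = m_sugar · 590 kJ/kg
Q = 1.36 · 590

802.4000 kJ


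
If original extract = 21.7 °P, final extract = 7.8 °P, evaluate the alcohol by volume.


SG = 259/(259 − P);  ABV = (OG − FG)·131.25
OG = 259/(259 − 21.7) = 1.0914
FG = 259/(259 − 7.8) = 1.0311
ABV = (1.0914 − 1.0311)·131.25

7.9268 % ABV


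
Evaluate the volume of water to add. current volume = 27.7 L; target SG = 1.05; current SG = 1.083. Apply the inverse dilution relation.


V_water = V·((SG_curr − 1)/(SG_target − 1) − 1)
V_water = 27.7·((1.083 − 1)/(1.05 − 1) − 1)

18.2820 L


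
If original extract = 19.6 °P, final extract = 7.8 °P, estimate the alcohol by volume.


SG = 259/(259 − P);  ABV = (OG − FG)·131.25
OG = 259/(259 − 19.6) = 1.0819
FG = 259/(259 − 7.8) = 1.0311
ABV = (1.0819 − 1.0311)·131.25

6.6702 % ABV


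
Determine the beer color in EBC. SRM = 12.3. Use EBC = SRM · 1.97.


EBC = 12.3 · 1.97

24.2310 EBC


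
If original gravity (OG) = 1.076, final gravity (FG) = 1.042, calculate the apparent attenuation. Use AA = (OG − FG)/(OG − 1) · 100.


AA = (1.076 − 1.042)/(1.076 − 1) · 100

44.7368 %


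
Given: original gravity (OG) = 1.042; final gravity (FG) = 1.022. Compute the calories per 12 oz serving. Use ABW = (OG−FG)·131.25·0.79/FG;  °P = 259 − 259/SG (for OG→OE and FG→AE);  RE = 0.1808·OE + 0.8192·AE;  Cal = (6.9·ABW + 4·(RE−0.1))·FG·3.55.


ABW = (1.042 − 1.022)·131.25·0.79/1.022 = 2.0291
OE = 259 − 259/1.042 = 10.4395 °P
AE = 259 − 259/1.022 = 5.5753 °P
RE = 0.1808·10.4395 + 0.8192·5.5753 = 6.4548 °P
Cal = (6.9·2.0291 + 4·(6.4548−0.1))·1.022·3.55

143.0197 kcal


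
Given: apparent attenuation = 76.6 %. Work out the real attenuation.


RA = AA · 0.8192
RA = 76.6 · 0.8192

62.7507 %


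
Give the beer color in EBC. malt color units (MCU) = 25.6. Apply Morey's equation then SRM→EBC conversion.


SRM = 1.4922·MCU^0.6859;  EBC = SRM·1.97
SRM = 1.4922·25.6^0.6859 = 13.7955
EBC = 13.7955·1.97

27.1772 EBC


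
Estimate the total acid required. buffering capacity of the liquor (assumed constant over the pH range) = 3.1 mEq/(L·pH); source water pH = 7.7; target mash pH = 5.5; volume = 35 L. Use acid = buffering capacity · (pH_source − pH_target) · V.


acid = 3.1 · (7.7 − 5.5) · 35

238.7000 mEq


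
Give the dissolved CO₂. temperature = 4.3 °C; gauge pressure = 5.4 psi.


vols = (P + 14.695)·(0.01821 + 0.09011·e^(−0.04·T))
vols = (5.4 + 14.695)·(0.01821 + 0.09011·e^(−0.04·4.3))

1.8906 volumes


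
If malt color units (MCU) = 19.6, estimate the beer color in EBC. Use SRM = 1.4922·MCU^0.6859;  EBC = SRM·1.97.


SRM = 1.4922·19.6^0.6859 = 11.4864
EBC = 11.4864·1.97

22.6283 EBC


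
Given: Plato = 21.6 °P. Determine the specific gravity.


SG = 259/(259 − P)
SG = 259/(259 − 21.6)

1.0910


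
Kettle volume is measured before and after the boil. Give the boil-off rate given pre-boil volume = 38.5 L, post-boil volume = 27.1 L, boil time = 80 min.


rate = (V_pre − V_post) / (t_min/60)
rate = (38.5 − 27.1) / (80/60)

8.5500 L/hr


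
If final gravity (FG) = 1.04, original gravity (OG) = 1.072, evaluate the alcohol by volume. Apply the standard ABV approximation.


ABV = (OG − FG) · 131.25
ABV = (1.072 − 1.04) · 131.25

4.2000 % ABV


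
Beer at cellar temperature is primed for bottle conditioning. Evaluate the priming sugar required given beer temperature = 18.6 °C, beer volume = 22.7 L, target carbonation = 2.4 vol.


residual = 14.695·(0.01821 + 0.09011·e^(−0.04·T));  sugar = (target − residual)·4.0·V
residual = 14.695·(0.01821 + 0.09011·e^(−0.04·18.6)) = 0.8969
sugar = (2.4 − 0.8969)·4.0·22.7

136.4858 g


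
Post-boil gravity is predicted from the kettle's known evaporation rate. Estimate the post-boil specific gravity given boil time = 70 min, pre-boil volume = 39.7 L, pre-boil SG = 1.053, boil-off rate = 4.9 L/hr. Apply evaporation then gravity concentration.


V_post = V_pre − rate·(t/60);  SG_post = 1 + (SG_pre−1)·V_pre/V_post
V_post = 39.7 − 4.9·(70/60) = 33.9833
SG_post = 1 + (1.053 − 1)·39.7/33.9833

1.0619
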